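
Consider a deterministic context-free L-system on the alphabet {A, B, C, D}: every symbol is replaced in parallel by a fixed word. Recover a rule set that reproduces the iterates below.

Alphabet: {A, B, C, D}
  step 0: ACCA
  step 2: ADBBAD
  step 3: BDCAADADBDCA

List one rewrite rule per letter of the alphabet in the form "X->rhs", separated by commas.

  step 2 ⇒ step 3: ADBBAD ⇒ B·DCA·AD·AD·B·DCA
    A ↦ B
    B ↦ AD
    D ↦ DCA
    C ↦ A  (constrained at step 0)

A->B, B->AD, C->A, D->DCA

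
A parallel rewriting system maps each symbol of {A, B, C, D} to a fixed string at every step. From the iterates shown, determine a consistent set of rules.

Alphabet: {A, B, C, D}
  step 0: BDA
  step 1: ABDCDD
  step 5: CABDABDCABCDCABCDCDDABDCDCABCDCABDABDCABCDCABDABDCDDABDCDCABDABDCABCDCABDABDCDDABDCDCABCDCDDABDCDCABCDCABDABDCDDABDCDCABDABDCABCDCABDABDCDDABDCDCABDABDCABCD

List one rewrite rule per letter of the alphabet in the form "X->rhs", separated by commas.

  step 0 ⇒ step 1: BDA ⇒ ABD·CD·D
    A ↦ D
    B ↦ ABD
    D ↦ CD
    C ↦ CAB  (constrained at step 1)

A->D, B->ABD, C->CAB, D->CD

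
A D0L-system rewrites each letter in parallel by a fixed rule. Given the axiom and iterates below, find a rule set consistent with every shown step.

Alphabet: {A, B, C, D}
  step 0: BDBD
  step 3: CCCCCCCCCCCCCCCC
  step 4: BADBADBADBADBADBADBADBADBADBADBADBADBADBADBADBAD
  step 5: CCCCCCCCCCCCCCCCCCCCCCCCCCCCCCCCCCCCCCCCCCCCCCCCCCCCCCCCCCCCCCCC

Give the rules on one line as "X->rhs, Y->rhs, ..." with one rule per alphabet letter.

  step 4 ⇒ step 5: BADBADBADBADBADBADBADBADBADBADBADBADBADBADBADBAD ⇒ C·CC·C·C·CC·C·C·CC·C·C·CC·C·C·CC·C·C·CC·C·C·CC·C·C·CC·C·C·CC·C·C·CC·C·C·CC·C·C·CC·C·C·CC·C·C·CC·C·C·CC·C·C·CC·C
    A ↦ CC
    B ↦ C
    D ↦ C
  step 3 ⇒ step 4: CCCCCCCCCCCCCCCC ⇒ BAD·BAD·BAD·BAD·BAD·BAD·BAD·BAD·BAD·BAD·BAD·BAD·BAD·BAD·BAD·BAD
    C ↦ BAD

A->CC, B->C, C->BAD, D->C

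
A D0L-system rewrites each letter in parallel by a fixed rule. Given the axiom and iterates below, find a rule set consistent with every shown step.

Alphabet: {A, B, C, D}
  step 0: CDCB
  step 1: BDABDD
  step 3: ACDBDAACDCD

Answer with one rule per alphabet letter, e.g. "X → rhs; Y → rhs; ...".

  step 0 ⇒ step 1: CDCB ⇒ BD·A·BD·D
    B ↦ D
    C ↦ BD
    D ↦ A
    A ↦ CD  (constrained at step 1)

A->CD, B->D, C->BD, D->A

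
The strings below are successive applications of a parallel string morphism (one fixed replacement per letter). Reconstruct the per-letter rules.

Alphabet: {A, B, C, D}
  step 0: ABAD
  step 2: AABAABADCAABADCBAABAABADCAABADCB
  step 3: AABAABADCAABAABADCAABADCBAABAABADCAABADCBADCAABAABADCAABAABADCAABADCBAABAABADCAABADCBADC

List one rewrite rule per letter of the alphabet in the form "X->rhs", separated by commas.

  step 2 ⇒ step 3: AABAABADCAABADCBAABAABADCAABADCB ⇒ AAB·AAB·ADC·AAB·AAB·ADC·AAB·ADC·B·AAB·AAB·ADC·AAB·ADC·B·ADC·AAB·AAB·ADC·AAB·AAB·ADC·AAB·ADC·B·AAB·AAB·ADC·AAB·ADC·B·ADC
    A ↦ AAB
    B ↦ ADC
    C ↦ B
    D ↦ ADC

A->AAB, B->ADC, C->B, D->ADC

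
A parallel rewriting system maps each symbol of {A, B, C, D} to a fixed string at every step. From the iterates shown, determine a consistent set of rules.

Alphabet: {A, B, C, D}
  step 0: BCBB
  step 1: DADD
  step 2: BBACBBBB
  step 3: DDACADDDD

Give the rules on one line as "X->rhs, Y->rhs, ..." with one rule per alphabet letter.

A->AC, B->D, C->A, D->BB

  step 2 ⇒ step 3: BBACBBBB ⇒ D·D·AC·A·D·D·D·D
    A ↦ AC
    B ↦ D
    C ↦ A
  step 1 ⇒ step 2: DADD ⇒ BB·AC·BB·BB
    D ↦ BB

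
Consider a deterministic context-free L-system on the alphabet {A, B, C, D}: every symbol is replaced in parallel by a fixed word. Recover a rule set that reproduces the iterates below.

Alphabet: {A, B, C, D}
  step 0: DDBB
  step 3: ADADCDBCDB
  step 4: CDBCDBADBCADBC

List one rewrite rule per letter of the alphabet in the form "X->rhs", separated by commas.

A->CD, B->C, C->AD, D->B

  step 3 ⇒ step 4: ADADCDBCDB ⇒ CD·B·CD·B·AD·B·C·AD·B·C
    A ↦ CD
    B ↦ C
    C ↦ AD
    D ↦ B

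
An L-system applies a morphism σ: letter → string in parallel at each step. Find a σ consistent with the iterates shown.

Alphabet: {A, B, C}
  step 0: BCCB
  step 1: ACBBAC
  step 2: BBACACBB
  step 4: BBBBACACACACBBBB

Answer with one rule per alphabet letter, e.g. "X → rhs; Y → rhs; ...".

A->B, B->AC, C->B

  step 1 ⇒ step 2: ACBBAC ⇒ B·B·AC·AC·B·B
    A ↦ B
    B ↦ AC
    C ↦ B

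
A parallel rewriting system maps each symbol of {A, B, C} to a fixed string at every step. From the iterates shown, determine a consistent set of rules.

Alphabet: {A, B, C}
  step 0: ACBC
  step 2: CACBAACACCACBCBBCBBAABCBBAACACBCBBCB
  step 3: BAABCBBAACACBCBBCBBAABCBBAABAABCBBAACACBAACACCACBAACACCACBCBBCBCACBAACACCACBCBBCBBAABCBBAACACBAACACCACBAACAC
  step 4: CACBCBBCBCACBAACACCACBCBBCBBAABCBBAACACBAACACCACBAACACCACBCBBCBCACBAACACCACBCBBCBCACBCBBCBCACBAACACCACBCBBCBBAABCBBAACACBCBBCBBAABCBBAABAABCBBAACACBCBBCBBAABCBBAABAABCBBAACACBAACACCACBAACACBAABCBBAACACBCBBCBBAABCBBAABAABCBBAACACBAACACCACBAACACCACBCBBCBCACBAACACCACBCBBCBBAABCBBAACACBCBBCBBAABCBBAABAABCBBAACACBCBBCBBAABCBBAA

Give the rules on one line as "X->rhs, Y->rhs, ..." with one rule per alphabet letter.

A->BCB, B->CAC, C->BAA

  step 3 ⇒ step 4: BAABCBBAACACBCBBCBBAABCBBAABAABCBBAACACBAACACCACBAACACCACBCBBCBCACBAACACCACBCBBCBBAABCBBAACACBAACACCACBAACAC ⇒ CAC·BCB·BCB·CAC·BAA·CAC·CAC·BCB·BCB·BAA·BCB·BAA·CAC·BAA·CAC·CAC·BAA·CAC·CAC·BCB·BCB·CAC·BAA·CAC·CAC·BCB·BCB·CAC·BCB·BCB·CAC·BAA·CAC·CAC·BCB·BCB·BAA·BCB·BAA·CAC·BCB·BCB·BAA·BCB·BAA·BAA·BCB·BAA·CAC·BCB·BCB·BAA·BCB·BAA·BAA·BCB·BAA·CAC·BAA·CAC·CAC·BAA·CAC·BAA·BCB·BAA·CAC·BCB·BCB·BAA·BCB·BAA·BAA·BCB·BAA·CAC·BAA·CAC·CAC·BAA·CAC·CAC·BCB·BCB·CAC·BAA·CAC·CAC·BCB·BCB·BAA·BCB·BAA·CAC·BCB·BCB·BAA·BCB·BAA·BAA·BCB·BAA·CAC·BCB·BCB·BAA·BCB·BAA
    A ↦ BCB
    B ↦ CAC
    C ↦ BAA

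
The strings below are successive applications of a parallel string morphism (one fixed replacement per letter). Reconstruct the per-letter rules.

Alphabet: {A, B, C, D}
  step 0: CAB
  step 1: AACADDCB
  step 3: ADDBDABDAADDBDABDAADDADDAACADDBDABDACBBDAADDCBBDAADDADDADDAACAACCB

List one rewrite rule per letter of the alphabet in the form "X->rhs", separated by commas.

A->ADD, B->CB, C->AAC, D->BDA

  step 0 ⇒ step 1: CAB ⇒ AAC·ADD·CB
    A ↦ ADD
    B ↦ CB
    C ↦ AAC
    D ↦ BDA  (constrained at step 1)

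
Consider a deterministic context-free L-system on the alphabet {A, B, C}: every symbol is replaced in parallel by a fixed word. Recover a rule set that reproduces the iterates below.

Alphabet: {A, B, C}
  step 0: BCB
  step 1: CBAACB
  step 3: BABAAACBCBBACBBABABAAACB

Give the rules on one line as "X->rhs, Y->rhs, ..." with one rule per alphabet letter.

A->BA, B->CB, C->AA

  step 0 ⇒ step 1: BCB ⇒ CB·AA·CB
    B ↦ CB
    C ↦ AA
    A ↦ BA  (constrained at step 1)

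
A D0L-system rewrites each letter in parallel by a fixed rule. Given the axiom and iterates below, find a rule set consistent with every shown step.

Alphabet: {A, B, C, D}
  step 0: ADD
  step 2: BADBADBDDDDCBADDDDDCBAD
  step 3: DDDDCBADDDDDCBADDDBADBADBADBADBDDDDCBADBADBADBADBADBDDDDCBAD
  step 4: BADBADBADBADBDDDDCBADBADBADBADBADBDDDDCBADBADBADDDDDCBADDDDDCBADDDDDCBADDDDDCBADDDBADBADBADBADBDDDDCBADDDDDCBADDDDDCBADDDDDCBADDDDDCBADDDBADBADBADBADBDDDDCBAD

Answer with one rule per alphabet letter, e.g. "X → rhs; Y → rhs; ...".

A->DDC, B->DD, C->B, D->BAD

  step 3 ⇒ step 4: DDDDCBADDDDDCBADDDBADBADBADBADBDDDDCBADBADBADBADBADBDDDDCBAD ⇒ BAD·BAD·BAD·BAD·B·DD·DDC·BAD·BAD·BAD·BAD·BAD·B·DD·DDC·BAD·BAD·BAD·DD·DDC·BAD·DD·DDC·BAD·DD·DDC·BAD·DD·DDC·BAD·DD·BAD·BAD·BAD·BAD·B·DD·DDC·BAD·DD·DDC·BAD·DD·DDC·BAD·DD·DDC·BAD·DD·DDC·BAD·DD·BAD·BAD·BAD·BAD·B·DD·DDC·BAD
    A ↦ DDC
    B ↦ DD
    C ↦ B
    D ↦ BAD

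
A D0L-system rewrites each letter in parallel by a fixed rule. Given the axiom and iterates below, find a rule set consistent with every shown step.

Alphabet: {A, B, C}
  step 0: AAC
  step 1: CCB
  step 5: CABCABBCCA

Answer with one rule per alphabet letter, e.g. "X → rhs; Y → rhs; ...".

A->C, B->CA, C->B

  step 0 ⇒ step 1: AAC ⇒ C·C·B
    A ↦ C
    C ↦ B
    B ↦ CA  (constrained at step 1)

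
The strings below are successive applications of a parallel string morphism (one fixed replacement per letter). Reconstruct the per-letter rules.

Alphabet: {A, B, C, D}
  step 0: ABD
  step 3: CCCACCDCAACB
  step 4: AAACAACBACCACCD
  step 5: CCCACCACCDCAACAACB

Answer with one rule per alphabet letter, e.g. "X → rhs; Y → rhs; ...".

A->C, B->CCD, C->A, D->CB

  step 4 ⇒ step 5: AAACAACBACCACCD ⇒ C·C·C·A·C·C·A·CCD·C·A·A·C·A·A·CB
    A ↦ C
    B ↦ CCD
    C ↦ A
    D ↦ CB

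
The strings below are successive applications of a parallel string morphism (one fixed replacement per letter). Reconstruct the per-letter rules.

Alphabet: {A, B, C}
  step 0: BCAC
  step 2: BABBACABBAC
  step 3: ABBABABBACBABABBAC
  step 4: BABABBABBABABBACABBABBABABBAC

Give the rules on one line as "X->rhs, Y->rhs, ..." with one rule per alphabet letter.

  step 3 ⇒ step 4: ABBABABBACBABABBAC ⇒ B·AB·AB·B·AB·B·AB·AB·B·AC·AB·B·AB·B·AB·AB·B·AC
    A ↦ B
    B ↦ AB
    C ↦ AC

A->B, B->AB, C->AC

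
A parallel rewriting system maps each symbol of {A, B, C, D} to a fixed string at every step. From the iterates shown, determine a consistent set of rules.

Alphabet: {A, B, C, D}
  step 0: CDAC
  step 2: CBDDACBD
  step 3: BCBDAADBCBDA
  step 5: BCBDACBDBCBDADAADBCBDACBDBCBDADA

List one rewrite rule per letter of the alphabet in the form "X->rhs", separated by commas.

A->D, B->CBD, C->B, D->A

  step 2 ⇒ step 3: CBDDACBD ⇒ B·CBD·A·A·D·B·CBD·A
    A ↦ D
    B ↦ CBD
    C ↦ B
    D ↦ A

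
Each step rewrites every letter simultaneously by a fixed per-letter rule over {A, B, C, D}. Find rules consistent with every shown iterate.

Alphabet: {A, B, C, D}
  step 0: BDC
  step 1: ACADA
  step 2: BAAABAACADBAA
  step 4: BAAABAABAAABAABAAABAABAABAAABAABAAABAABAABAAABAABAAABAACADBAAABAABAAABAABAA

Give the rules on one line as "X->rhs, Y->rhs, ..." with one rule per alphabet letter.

  step 1 ⇒ step 2: ACADA ⇒ BAA·A·BAA·CAD·BAA
    A ↦ BAA
    C ↦ A
    D ↦ CAD
  step 0 ⇒ step 1: BDC ⇒ A·CAD·A
    B ↦ A

A->BAA, B->A, C->A, D->CAD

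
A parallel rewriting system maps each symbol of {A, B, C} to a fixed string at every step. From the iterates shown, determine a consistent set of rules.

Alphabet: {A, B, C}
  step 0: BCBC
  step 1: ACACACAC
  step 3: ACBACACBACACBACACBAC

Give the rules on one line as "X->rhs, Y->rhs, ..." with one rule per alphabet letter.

  step 0 ⇒ step 1: BCBC ⇒ AC·AC·AC·AC
    B ↦ AC
    C ↦ AC
    A ↦ B  (constrained at step 1)

A->B, B->AC, C->AC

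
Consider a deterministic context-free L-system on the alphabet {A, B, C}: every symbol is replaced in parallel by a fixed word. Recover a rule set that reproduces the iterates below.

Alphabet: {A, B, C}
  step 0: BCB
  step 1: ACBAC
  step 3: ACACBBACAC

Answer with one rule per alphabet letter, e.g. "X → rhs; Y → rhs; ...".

  step 0 ⇒ step 1: BCB ⇒ AC·B·AC
    B ↦ AC
    C ↦ B
    A ↦ B  (constrained at step 1)

A->B, B->AC, C->B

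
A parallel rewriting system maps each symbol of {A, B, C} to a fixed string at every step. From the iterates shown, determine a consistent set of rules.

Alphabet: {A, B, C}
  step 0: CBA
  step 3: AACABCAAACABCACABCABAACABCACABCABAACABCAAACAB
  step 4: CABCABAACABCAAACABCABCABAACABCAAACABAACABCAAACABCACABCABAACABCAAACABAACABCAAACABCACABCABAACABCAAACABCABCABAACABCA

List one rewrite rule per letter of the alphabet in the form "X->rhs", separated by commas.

  step 3 ⇒ step 4: AACABCAAACABCACABCABAACABCACABCABAACABCAAACAB ⇒ CAB·CAB·AA·CAB·CA·AA·CAB·CAB·CAB·AA·CAB·CA·AA·CAB·AA·CAB·CA·AA·CAB·CA·CAB·CAB·AA·CAB·CA·AA·CAB·AA·CAB·CA·AA·CAB·CA·CAB·CAB·AA·CAB·CA·AA·CAB·CAB·CAB·AA·CAB·CA
    A ↦ CAB
    B ↦ CA
    C ↦ AA

A->CAB, B->CA, C->AA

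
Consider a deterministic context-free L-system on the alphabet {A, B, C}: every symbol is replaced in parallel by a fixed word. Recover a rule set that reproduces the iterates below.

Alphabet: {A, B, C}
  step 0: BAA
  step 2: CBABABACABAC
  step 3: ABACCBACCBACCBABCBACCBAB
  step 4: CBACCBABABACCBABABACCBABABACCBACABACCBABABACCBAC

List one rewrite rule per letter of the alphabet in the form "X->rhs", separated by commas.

A->CB, B->AC, C->AB

  step 3 ⇒ step 4: ABACCBACCBACCBABCBACCBAB ⇒ CB·AC·CB·AB·AB·AC·CB·AB·AB·AC·CB·AB·AB·AC·CB·AC·AB·AC·CB·AB·AB·AC·CB·AC
    A ↦ CB
    B ↦ AC
    C ↦ AB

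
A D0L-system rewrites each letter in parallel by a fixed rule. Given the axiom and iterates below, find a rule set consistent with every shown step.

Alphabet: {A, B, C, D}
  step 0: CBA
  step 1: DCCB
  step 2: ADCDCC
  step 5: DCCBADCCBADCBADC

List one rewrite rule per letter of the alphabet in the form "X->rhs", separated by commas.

  step 1 ⇒ step 2: DCCB ⇒ A·DC·DC·C
    B ↦ C
    C ↦ DC
    D ↦ A
  step 0 ⇒ step 1: CBA ⇒ DC·C·B
    A ↦ B

A->B, B->C, C->DC, D->A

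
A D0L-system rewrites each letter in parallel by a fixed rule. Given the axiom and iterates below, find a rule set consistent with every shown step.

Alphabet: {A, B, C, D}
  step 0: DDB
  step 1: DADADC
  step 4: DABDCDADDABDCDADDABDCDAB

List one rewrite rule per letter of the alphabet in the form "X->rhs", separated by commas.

A->B, B->DC, C->D, D->DA

  step 0 ⇒ step 1: DDB ⇒ DA·DA·DC
    B ↦ DC
    D ↦ DA
    A ↦ B  (constrained at step 1)
    C ↦ D  (constrained at step 1)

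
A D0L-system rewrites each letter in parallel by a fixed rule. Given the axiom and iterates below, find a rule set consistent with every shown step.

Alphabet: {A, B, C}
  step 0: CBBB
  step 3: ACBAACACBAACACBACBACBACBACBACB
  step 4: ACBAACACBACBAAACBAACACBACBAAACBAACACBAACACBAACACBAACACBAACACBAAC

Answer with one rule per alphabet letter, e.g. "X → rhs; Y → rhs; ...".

A->ACB, B->C, C->AA

  step 3 ⇒ step 4: ACBAACACBAACACBACBACBACBACBACB ⇒ ACB·AA·C·ACB·ACB·AA·ACB·AA·C·ACB·ACB·AA·ACB·AA·C·ACB·AA·C·ACB·AA·C·ACB·AA·C·ACB·AA·C·ACB·AA·C
    A ↦ ACB
    B ↦ C
    C ↦ AA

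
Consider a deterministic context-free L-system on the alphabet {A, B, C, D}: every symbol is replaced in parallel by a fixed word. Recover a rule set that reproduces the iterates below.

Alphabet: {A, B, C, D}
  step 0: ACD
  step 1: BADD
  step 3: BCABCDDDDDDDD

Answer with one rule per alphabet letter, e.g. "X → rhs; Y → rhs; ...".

  step 0 ⇒ step 1: ACD ⇒ B·A·DD
    A ↦ B
    C ↦ A
    D ↦ DD
    B ↦ BC  (constrained at step 1)

A->B, B->BC, C->A, D->DD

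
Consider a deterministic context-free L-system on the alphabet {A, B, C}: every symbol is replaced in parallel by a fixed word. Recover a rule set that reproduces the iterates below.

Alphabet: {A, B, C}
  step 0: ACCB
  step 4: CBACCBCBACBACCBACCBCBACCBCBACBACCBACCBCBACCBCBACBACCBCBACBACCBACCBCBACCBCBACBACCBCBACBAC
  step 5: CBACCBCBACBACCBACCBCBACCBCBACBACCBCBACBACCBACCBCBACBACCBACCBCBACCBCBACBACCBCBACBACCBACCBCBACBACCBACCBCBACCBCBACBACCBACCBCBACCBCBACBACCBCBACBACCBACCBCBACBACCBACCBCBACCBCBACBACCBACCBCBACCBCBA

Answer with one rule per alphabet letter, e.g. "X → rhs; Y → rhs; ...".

  step 4 ⇒ step 5: CBACCBCBACBACCBACCBCBACCBCBACBACCBACCBCBACCBCBACBACCBCBACBACCBACCBCBACCBCBACBACCBCBACBAC ⇒ CBA·C·CB·CBA·CBA·C·CBA·C·CB·CBA·C·CB·CBA·CBA·C·CB·CBA·CBA·C·CBA·C·CB·CBA·CBA·C·CBA·C·CB·CBA·C·CB·CBA·CBA·C·CB·CBA·CBA·C·CBA·C·CB·CBA·CBA·C·CBA·C·CB·CBA·C·CB·CBA·CBA·C·CBA·C·CB·CBA·C·CB·CBA·CBA·C·CB·CBA·CBA·C·CBA·C·CB·CBA·CBA·C·CBA·C·CB·CBA·C·CB·CBA·CBA·C·CBA·C·CB·CBA·C·CB·CBA
    A ↦ CB
    B ↦ C
    C ↦ CBA

A->CB, B->C, C->CBA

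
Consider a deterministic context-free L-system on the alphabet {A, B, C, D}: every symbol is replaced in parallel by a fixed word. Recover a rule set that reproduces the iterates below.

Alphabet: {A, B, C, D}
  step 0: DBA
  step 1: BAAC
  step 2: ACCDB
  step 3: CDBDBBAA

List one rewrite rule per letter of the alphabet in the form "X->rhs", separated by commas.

A->C, B->A, C->DB, D->BA

  step 2 ⇒ step 3: ACCDB ⇒ C·DB·DB·BA·A
    A ↦ C
    B ↦ A
    C ↦ DB
    D ↦ BA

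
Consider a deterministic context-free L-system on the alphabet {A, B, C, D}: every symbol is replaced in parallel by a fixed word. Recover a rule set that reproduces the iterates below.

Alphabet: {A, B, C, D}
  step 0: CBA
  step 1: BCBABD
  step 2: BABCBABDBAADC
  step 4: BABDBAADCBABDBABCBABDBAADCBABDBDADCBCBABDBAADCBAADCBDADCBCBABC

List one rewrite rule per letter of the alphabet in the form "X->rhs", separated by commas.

A->BD, B->BA, C->BC, D->ADC

  step 1 ⇒ step 2: BCBABD ⇒ BA·BC·BA·BD·BA·ADC
    A ↦ BD
    B ↦ BA
    C ↦ BC
    D ↦ ADC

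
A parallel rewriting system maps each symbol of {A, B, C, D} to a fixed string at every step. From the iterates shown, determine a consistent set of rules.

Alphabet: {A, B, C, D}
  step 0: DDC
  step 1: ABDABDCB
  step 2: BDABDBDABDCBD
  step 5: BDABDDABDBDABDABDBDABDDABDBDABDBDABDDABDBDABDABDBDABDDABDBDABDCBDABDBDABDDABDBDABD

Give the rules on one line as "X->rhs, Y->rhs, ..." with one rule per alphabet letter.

A->B, B->D, C->CB, D->ABD

  step 1 ⇒ step 2: ABDABDCB ⇒ B·D·ABD·B·D·ABD·CB·D
    A ↦ B
    B ↦ D
    C ↦ CB
    D ↦ ABD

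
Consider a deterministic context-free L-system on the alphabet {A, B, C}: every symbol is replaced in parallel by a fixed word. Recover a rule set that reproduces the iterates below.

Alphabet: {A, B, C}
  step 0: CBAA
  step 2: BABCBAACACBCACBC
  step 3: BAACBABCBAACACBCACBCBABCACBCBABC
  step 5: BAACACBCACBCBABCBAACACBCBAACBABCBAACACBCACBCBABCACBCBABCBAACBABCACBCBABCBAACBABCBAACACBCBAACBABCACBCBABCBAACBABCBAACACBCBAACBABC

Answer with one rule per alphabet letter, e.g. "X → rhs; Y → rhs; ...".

A->AC, B->BA, C->BC

  step 2 ⇒ step 3: BABCBAACACBCACBC ⇒ BA·AC·BA·BC·BA·AC·AC·BC·AC·BC·BA·BC·AC·BC·BA·BC
    A ↦ AC
    B ↦ BA
    C ↦ BC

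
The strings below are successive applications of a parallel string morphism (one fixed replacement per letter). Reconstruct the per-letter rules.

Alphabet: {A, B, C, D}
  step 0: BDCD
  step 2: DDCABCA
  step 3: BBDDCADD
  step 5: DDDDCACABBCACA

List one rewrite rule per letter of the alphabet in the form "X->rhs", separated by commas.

A->D, B->CA, C->D, D->B

  step 2 ⇒ step 3: DDCABCA ⇒ B·B·D·D·CA·D·D
    A ↦ D
    B ↦ CA
    C ↦ D
    D ↦ B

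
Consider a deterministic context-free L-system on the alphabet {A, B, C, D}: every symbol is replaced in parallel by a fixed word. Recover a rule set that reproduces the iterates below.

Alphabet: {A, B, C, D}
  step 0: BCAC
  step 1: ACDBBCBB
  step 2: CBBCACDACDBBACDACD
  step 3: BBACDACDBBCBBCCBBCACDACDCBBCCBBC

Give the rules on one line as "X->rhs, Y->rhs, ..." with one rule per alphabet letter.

A->C, B->ACD, C->BB, D->C

  step 2 ⇒ step 3: CBBCACDACDBBACDACD ⇒ BB·ACD·ACD·BB·C·BB·C·C·BB·C·ACD·ACD·C·BB·C·C·BB·C
    A ↦ C
    B ↦ ACD
    C ↦ BB
    D ↦ C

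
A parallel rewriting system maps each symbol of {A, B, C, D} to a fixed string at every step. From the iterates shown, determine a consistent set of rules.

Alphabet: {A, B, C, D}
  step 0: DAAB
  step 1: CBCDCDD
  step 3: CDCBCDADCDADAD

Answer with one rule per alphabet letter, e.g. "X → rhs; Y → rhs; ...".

A->CD, B->D, C->A, D->CB

  step 0 ⇒ step 1: DAAB ⇒ CB·CD·CD·D
    A ↦ CD
    B ↦ D
    D ↦ CB
    C ↦ A  (constrained at step 1)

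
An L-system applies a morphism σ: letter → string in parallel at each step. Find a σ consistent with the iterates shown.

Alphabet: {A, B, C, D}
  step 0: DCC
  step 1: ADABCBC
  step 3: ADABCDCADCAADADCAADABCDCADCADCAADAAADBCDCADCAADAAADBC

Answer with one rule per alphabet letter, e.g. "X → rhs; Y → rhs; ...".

A->DCA, B->AAD, C->BC, D->ADA

  step 0 ⇒ step 1: DCC ⇒ ADA·BC·BC
    C ↦ BC
    D ↦ ADA
    A ↦ DCA  (constrained at step 1)
    B ↦ AAD  (constrained at step 1)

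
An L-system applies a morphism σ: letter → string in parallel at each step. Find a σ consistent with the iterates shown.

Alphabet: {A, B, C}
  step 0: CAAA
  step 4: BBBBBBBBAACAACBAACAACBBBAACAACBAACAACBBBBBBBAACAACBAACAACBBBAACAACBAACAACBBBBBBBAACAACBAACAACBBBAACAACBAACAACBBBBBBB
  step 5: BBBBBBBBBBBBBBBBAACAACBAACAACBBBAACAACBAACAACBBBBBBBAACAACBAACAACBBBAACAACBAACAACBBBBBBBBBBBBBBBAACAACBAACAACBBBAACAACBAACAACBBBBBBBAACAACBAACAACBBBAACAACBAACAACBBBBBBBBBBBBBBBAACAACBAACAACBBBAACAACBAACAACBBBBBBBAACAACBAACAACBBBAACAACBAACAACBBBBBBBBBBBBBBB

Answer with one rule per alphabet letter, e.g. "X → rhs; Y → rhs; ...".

A->AAC, B->BB, C->B

  step 4 ⇒ step 5: BBBBBBBBAACAACBAACAACBBBAACAACBAACAACBBBBBBBAACAACBAACAACBBBAACAACBAACAACBBBBBBBAACAACBAACAACBBBAACAACBAACAACBBBBBBB ⇒ BB·BB·BB·BB·BB·BB·BB·BB·AAC·AAC·B·AAC·AAC·B·BB·AAC·AAC·B·AAC·AAC·B·BB·BB·BB·AAC·AAC·B·AAC·AAC·B·BB·AAC·AAC·B·AAC·AAC·B·BB·BB·BB·BB·BB·BB·BB·AAC·AAC·B·AAC·AAC·B·BB·AAC·AAC·B·AAC·AAC·B·BB·BB·BB·AAC·AAC·B·AAC·AAC·B·BB·AAC·AAC·B·AAC·AAC·B·BB·BB·BB·BB·BB·BB·BB·AAC·AAC·B·AAC·AAC·B·BB·AAC·AAC·B·AAC·AAC·B·BB·BB·BB·AAC·AAC·B·AAC·AAC·B·BB·AAC·AAC·B·AAC·AAC·B·BB·BB·BB·BB·BB·BB·BB
    A ↦ AAC
    B ↦ BB
    C ↦ B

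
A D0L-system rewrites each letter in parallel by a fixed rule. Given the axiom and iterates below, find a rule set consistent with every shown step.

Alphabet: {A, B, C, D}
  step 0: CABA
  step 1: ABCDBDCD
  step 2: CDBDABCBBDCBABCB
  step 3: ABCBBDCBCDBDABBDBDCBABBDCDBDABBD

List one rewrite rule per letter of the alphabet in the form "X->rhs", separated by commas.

A->CD, B->BD, C->AB, D->CB

  step 2 ⇒ step 3: CDBDABCBBDCBABCB ⇒ AB·CB·BD·CB·CD·BD·AB·BD·BD·CB·AB·BD·CD·BD·AB·BD
    A ↦ CD
    B ↦ BD
    C ↦ AB
    D ↦ CB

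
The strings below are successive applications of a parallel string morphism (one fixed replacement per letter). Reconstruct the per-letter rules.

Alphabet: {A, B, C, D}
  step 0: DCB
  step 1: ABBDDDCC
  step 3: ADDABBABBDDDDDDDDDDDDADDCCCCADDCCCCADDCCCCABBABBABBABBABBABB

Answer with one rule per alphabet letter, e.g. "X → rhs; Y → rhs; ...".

A->ADD, B->CC, C->DDD, D->ABB

  step 0 ⇒ step 1: DCB ⇒ ABB·DDD·CC
    B ↦ CC
    C ↦ DDD
    D ↦ ABB
    A ↦ ADD  (constrained at step 1)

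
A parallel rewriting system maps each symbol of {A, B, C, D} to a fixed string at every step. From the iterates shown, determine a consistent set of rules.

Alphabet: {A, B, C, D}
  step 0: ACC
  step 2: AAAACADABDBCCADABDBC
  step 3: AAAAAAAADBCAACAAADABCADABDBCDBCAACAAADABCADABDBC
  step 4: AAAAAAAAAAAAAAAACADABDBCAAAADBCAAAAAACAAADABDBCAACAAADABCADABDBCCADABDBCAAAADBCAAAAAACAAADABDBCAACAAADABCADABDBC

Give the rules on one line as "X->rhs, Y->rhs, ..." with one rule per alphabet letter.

A->AA, B->DAB, C->DBC, D->CA

  step 3 ⇒ step 4: AAAAAAAADBCAACAAADABCADABDBCDBCAACAAADABCADABDBC ⇒ AA·AA·AA·AA·AA·AA·AA·AA·CA·DAB·DBC·AA·AA·DBC·AA·AA·AA·CA·AA·DAB·DBC·AA·CA·AA·DAB·CA·DAB·DBC·CA·DAB·DBC·AA·AA·DBC·AA·AA·AA·CA·AA·DAB·DBC·AA·CA·AA·DAB·CA·DAB·DBC
    A ↦ AA
    B ↦ DAB
    C ↦ DBC
    D ↦ CA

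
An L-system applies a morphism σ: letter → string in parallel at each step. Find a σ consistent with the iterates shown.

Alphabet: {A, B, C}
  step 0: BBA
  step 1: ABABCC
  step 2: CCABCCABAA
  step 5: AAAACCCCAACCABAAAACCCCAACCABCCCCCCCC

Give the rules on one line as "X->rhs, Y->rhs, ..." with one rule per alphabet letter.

  step 1 ⇒ step 2: ABABCC ⇒ CC·AB·CC·AB·A·A
    A ↦ CC
    B ↦ AB
    C ↦ A

A->CC, B->AB, C->A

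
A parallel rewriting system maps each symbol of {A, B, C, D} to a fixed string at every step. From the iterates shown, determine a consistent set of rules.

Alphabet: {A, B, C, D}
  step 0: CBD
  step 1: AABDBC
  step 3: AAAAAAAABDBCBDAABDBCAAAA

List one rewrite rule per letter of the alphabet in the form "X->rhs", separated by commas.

  step 0 ⇒ step 1: CBD ⇒ AA·BD·BC
    B ↦ BD
    C ↦ AA
    D ↦ BC
    A ↦ AA  (constrained at step 1)

A->AA, B->BD, C->AA, D->BC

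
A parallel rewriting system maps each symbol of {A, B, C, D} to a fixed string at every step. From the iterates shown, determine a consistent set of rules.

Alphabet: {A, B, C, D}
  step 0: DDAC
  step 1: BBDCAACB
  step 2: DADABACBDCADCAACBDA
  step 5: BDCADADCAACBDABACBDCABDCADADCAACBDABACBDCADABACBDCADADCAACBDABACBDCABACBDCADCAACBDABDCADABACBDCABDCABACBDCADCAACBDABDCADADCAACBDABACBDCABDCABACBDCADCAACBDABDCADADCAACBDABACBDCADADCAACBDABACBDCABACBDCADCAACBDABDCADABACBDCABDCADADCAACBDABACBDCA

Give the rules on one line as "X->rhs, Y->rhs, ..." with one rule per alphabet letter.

  step 1 ⇒ step 2: BBDCAACB ⇒ DA·DA·B·ACB·DCA·DCA·ACB·DA
    A ↦ DCA
    B ↦ DA
    C ↦ ACB
    D ↦ B

A->DCA, B->DA, C->ACB, D->B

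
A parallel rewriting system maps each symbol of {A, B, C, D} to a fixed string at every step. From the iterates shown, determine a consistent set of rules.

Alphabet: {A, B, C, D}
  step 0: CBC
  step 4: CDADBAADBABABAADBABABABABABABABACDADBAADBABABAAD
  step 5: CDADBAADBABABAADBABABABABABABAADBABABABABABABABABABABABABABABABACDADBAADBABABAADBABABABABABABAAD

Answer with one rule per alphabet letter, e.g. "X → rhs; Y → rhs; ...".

  step 4 ⇒ step 5: CDADBAADBABABAADBABABABABABABABACDADBAADBABABAAD ⇒ CD·AD·BA·AD·BA·BA·BA·AD·BA·BA·BA·BA·BA·BA·BA·AD·BA·BA·BA·BA·BA·BA·BA·BA·BA·BA·BA·BA·BA·BA·BA·BA·CD·AD·BA·AD·BA·BA·BA·AD·BA·BA·BA·BA·BA·BA·BA·AD
    A ↦ BA
    B ↦ BA
    C ↦ CD
    D ↦ AD

A->BA, B->BA, C->CD, D->AD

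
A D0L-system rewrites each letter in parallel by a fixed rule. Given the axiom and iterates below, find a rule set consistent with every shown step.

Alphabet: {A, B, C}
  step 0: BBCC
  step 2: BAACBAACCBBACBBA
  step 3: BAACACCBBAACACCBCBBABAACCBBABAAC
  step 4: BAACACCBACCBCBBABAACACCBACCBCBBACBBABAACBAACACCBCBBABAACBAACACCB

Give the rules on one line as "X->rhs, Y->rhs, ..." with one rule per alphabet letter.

A->AC, B->BA, C->CB

  step 3 ⇒ step 4: BAACACCBBAACACCBCBBABAACCBBABAAC ⇒ BA·AC·AC·CB·AC·CB·CB·BA·BA·AC·AC·CB·AC·CB·CB·BA·CB·BA·BA·AC·BA·AC·AC·CB·CB·BA·BA·AC·BA·AC·AC·CB
    A ↦ AC
    B ↦ BA
    C ↦ CB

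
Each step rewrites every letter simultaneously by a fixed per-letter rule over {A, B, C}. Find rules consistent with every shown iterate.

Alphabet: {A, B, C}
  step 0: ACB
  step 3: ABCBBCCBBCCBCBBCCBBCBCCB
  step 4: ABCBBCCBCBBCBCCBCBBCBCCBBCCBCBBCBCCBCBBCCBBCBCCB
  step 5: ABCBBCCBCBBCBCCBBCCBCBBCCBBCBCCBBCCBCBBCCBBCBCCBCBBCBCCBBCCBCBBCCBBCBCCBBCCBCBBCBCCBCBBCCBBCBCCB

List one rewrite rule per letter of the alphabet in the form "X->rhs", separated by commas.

A->AB, B->CB, C->BC

  step 4 ⇒ step 5: ABCBBCCBCBBCBCCBCBBCBCCBBCCBCBBCBCCBCBBCCBBCBCCB ⇒ AB·CB·BC·CB·CB·BC·BC·CB·BC·CB·CB·BC·CB·BC·BC·CB·BC·CB·CB·BC·CB·BC·BC·CB·CB·BC·BC·CB·BC·CB·CB·BC·CB·BC·BC·CB·BC·CB·CB·BC·BC·CB·CB·BC·CB·BC·BC·CB
    A ↦ AB
    B ↦ CB
    C ↦ BC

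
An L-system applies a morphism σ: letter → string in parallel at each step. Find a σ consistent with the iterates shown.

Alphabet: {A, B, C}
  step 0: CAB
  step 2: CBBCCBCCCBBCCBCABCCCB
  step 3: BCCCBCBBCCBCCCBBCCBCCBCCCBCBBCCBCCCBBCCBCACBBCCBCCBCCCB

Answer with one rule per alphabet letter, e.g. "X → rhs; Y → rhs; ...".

A->BCA, B->CB, C->BCC

  step 2 ⇒ step 3: CBBCCBCCCBBCCBCABCCCB ⇒ BCC·CB·CB·BCC·BCC·CB·BCC·BCC·BCC·CB·CB·BCC·BCC·CB·BCC·BCA·CB·BCC·BCC·BCC·CB
    A ↦ BCA
    B ↦ CB
    C ↦ BCC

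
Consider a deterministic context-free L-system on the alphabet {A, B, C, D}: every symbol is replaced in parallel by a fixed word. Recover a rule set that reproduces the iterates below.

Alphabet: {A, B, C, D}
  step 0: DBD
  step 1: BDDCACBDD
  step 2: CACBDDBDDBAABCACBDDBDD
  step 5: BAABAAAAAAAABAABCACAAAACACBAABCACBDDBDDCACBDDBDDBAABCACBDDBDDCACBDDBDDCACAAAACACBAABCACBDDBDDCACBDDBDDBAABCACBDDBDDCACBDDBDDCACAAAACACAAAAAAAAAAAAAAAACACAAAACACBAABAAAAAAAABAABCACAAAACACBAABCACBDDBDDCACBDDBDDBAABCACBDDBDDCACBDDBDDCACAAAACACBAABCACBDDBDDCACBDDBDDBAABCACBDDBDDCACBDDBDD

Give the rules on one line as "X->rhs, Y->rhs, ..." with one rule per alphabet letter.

  step 1 ⇒ step 2: BDDCACBDD ⇒ CAC·BDD·BDD·B·AA·B·CAC·BDD·BDD
    A ↦ AA
    B ↦ CAC
    C ↦ B
    D ↦ BDD

A->AA, B->CAC, C->B, D->BDD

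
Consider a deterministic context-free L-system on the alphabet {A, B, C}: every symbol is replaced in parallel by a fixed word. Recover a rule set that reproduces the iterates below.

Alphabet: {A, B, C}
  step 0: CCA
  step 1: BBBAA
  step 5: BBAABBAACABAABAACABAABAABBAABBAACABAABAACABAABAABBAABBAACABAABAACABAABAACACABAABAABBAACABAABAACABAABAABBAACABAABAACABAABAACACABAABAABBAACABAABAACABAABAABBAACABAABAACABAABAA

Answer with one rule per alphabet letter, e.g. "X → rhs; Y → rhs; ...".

  step 0 ⇒ step 1: CCA ⇒ B·B·BAA
    A ↦ BAA
    C ↦ B
    B ↦ CA  (constrained at step 1)

A->BAA, B->CA, C->B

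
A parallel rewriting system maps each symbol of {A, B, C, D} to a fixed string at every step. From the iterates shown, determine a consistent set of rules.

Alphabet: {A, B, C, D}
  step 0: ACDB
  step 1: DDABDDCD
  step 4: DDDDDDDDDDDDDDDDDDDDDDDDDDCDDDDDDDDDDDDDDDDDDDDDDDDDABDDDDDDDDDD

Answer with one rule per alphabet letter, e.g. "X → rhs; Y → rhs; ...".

  step 0 ⇒ step 1: ACDB ⇒ DD·AB·DD·CD
    A ↦ DD
    B ↦ CD
    C ↦ AB
    D ↦ DD

A->DD, B->CD, C->AB, D->DD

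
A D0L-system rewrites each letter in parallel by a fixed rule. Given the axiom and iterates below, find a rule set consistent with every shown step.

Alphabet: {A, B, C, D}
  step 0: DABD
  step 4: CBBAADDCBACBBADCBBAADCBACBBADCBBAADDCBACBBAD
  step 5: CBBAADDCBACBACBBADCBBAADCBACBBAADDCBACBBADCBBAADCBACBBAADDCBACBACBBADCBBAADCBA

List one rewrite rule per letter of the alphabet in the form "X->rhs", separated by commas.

A->D, B->A, C->CBB, D->CBA

  step 4 ⇒ step 5: CBBAADDCBACBBADCBBAADCBACBBADCBBAADDCBACBBAD ⇒ CBB·A·A·D·D·CBA·CBA·CBB·A·D·CBB·A·A·D·CBA·CBB·A·A·D·D·CBA·CBB·A·D·CBB·A·A·D·CBA·CBB·A·A·D·D·CBA·CBA·CBB·A·D·CBB·A·A·D·CBA
    A ↦ D
    B ↦ A
    C ↦ CBB
    D ↦ CBA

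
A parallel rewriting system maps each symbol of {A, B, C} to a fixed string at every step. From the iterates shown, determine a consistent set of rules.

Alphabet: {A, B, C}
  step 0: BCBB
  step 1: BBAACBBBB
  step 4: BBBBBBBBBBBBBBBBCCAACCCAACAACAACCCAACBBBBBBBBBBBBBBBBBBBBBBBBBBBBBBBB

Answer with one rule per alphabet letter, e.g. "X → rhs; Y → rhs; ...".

A->C, B->BB, C->AAC

  step 0 ⇒ step 1: BCBB ⇒ BB·AAC·BB·BB
    B ↦ BB
    C ↦ AAC
    A ↦ C  (constrained at step 1)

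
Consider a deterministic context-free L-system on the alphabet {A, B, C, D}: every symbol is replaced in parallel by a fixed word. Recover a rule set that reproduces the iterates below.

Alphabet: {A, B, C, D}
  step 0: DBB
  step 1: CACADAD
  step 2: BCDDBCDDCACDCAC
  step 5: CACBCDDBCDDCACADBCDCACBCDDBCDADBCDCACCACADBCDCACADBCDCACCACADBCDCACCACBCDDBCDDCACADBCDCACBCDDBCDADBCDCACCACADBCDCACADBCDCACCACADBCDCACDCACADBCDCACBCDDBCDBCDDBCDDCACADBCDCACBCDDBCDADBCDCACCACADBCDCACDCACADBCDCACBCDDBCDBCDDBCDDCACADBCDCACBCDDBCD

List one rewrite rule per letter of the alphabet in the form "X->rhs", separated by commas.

A->D, B->AD, C->BCD, D->CAC

  step 1 ⇒ step 2: CACADAD ⇒ BCD·D·BCD·D·CAC·D·CAC
    A ↦ D
    C ↦ BCD
    D ↦ CAC
  step 0 ⇒ step 1: DBB ⇒ CAC·AD·AD
    B ↦ AD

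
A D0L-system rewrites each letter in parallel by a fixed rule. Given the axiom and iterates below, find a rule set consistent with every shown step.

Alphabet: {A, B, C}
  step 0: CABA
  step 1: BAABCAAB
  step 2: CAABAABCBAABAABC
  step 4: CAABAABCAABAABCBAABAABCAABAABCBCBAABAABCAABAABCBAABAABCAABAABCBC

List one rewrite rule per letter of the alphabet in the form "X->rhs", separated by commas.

  step 1 ⇒ step 2: BAABCAAB ⇒ C·AAB·AAB·C·B·AAB·AAB·C
    A ↦ AAB
    B ↦ C
    C ↦ B

A->AAB, B->C, C->B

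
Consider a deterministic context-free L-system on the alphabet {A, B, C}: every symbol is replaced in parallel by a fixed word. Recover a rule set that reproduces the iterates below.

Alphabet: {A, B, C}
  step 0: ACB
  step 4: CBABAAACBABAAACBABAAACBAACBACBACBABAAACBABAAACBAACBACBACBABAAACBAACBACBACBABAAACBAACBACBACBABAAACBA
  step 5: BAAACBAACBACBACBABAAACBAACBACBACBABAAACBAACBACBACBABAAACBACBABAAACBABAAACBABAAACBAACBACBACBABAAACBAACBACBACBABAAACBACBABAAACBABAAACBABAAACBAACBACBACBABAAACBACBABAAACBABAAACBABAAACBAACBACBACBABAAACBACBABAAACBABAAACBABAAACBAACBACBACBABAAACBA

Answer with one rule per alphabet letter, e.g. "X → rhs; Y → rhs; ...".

A->CBA, B->A, C->BAA

  step 4 ⇒ step 5: CBABAAACBABAAACBABAAACBAACBACBACBABAAACBABAAACBAACBACBACBABAAACBAACBACBACBABAAACBAACBACBACBABAAACBA ⇒ BAA·A·CBA·A·CBA·CBA·CBA·BAA·A·CBA·A·CBA·CBA·CBA·BAA·A·CBA·A·CBA·CBA·CBA·BAA·A·CBA·CBA·BAA·A·CBA·BAA·A·CBA·BAA·A·CBA·A·CBA·CBA·CBA·BAA·A·CBA·A·CBA·CBA·CBA·BAA·A·CBA·CBA·BAA·A·CBA·BAA·A·CBA·BAA·A·CBA·A·CBA·CBA·CBA·BAA·A·CBA·CBA·BAA·A·CBA·BAA·A·CBA·BAA·A·CBA·A·CBA·CBA·CBA·BAA·A·CBA·CBA·BAA·A·CBA·BAA·A·CBA·BAA·A·CBA·A·CBA·CBA·CBA·BAA·A·CBA
    A ↦ CBA
    B ↦ A
    C ↦ BAA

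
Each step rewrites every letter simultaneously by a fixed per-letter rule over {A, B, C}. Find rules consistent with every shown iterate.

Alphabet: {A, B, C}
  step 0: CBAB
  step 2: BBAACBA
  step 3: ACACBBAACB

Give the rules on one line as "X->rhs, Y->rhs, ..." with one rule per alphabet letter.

A->B, B->AC, C->A

  step 2 ⇒ step 3: BBAACBA ⇒ AC·AC·B·B·A·AC·B
    A ↦ B
    B ↦ AC
    C ↦ A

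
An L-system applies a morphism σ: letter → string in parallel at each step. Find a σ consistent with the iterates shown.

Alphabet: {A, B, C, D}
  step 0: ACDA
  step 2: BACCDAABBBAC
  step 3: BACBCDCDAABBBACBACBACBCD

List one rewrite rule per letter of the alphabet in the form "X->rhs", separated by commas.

A->B, B->BAC, C->CD, D->AA

  step 2 ⇒ step 3: BACCDAABBBAC ⇒ BAC·B·CD·CD·AA·B·B·BAC·BAC·BAC·B·CD
    A ↦ B
    B ↦ BAC
    C ↦ CD
    D ↦ AA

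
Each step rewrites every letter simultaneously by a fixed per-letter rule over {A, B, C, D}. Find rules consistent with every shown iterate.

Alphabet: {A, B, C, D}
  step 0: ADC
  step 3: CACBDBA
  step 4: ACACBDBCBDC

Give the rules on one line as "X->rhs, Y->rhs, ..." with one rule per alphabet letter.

A->C, B->CBD, C->A, D->B

  step 3 ⇒ step 4: CACBDBA ⇒ A·C·A·CBD·B·CBD·C
    A ↦ C
    B ↦ CBD
    C ↦ A
    D ↦ B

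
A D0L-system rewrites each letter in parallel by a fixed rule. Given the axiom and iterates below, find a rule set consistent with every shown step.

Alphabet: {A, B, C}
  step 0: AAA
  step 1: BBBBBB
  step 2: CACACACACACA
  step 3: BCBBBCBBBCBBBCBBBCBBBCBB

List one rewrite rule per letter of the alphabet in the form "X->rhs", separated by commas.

A->BB, B->CA, C->BC

  step 2 ⇒ step 3: CACACACACACA ⇒ BC·BB·BC·BB·BC·BB·BC·BB·BC·BB·BC·BB
    A ↦ BB
    C ↦ BC
  step 1 ⇒ step 2: BBBBBB ⇒ CA·CA·CA·CA·CA·CA
    B ↦ CA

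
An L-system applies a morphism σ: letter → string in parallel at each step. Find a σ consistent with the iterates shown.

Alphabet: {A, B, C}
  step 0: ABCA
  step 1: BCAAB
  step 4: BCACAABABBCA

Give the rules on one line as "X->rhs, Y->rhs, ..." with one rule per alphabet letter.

  step 0 ⇒ step 1: ABCA ⇒ B·CA·A·B
    A ↦ B
    B ↦ CA
    C ↦ A

A->B, B->CA, C->A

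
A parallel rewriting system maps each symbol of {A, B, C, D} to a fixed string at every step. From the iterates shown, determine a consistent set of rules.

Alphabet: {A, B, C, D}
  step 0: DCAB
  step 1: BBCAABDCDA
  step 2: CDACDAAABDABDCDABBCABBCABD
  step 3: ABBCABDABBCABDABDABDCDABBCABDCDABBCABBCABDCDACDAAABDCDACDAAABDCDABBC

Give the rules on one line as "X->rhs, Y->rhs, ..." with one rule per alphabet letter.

  step 2 ⇒ step 3: CDACDAAABDABDCDABBCABBCABD ⇒ A·BBC·ABD·A·BBC·ABD·ABD·ABD·CDA·BBC·ABD·CDA·BBC·A·BBC·ABD·CDA·CDA·A·ABD·CDA·CDA·A·ABD·CDA·BBC
    A ↦ ABD
    B ↦ CDA
    C ↦ A
    D ↦ BBC

A->ABD, B->CDA, C->A, D->BBC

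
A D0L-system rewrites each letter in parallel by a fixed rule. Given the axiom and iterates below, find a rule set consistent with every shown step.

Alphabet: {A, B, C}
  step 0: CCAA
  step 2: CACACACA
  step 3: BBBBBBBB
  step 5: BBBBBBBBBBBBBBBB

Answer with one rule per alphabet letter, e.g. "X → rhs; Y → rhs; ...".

A->B, B->CA, C->B

  step 2 ⇒ step 3: CACACACA ⇒ B·B·B·B·B·B·B·B
    A ↦ B
    C ↦ B
    B ↦ CA  (constrained at step 3)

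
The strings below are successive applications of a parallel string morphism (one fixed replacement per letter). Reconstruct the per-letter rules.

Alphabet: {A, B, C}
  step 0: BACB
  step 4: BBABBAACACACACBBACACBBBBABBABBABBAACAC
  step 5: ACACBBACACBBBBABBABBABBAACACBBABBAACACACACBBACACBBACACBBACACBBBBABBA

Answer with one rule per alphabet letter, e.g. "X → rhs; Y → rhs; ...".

A->BB, B->AC, C->A

  step 4 ⇒ step 5: BBABBAACACACACBBACACBBBBABBABBABBAACAC ⇒ AC·AC·BB·AC·AC·BB·BB·A·BB·A·BB·A·BB·A·AC·AC·BB·A·BB·A·AC·AC·AC·AC·BB·AC·AC·BB·AC·AC·BB·AC·AC·BB·BB·A·BB·A
    A ↦ BB
    B ↦ AC
    C ↦ A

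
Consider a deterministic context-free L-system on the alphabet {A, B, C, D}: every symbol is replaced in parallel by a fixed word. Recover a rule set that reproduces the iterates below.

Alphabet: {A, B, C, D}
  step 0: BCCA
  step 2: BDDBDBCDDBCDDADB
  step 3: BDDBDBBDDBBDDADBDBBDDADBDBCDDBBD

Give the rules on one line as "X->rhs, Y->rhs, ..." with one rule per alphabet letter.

A->CD, B->BD, C->DA, D->DB

  step 2 ⇒ step 3: BDDBDBCDDBCDDADB ⇒ BD·DB·DB·BD·DB·BD·DA·DB·DB·BD·DA·DB·DB·CD·DB·BD
    A ↦ CD
    B ↦ BD
    C ↦ DA
    D ↦ DB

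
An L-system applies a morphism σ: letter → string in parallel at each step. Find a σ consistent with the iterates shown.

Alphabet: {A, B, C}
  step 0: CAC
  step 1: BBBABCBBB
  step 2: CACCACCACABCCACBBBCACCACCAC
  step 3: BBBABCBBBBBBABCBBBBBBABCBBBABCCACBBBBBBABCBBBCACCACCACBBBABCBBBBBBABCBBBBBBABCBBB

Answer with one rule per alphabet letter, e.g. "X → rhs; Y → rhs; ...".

A->ABC, B->CAC, C->BBB

  step 2 ⇒ step 3: CACCACCACABCCACBBBCACCACCAC ⇒ BBB·ABC·BBB·BBB·ABC·BBB·BBB·ABC·BBB·ABC·CAC·BBB·BBB·ABC·BBB·CAC·CAC·CAC·BBB·ABC·BBB·BBB·ABC·BBB·BBB·ABC·BBB
    A ↦ ABC
    B ↦ CAC
    C ↦ BBB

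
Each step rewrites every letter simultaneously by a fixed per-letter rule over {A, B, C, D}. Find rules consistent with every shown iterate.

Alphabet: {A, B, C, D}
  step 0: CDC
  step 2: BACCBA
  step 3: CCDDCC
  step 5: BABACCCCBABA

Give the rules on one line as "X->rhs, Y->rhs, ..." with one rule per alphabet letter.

A->C, B->C, C->D, D->BA

  step 2 ⇒ step 3: BACCBA ⇒ C·C·D·D·C·C
    A ↦ C
    B ↦ C
    C ↦ D
    D ↦ BA  (constrained at step 0)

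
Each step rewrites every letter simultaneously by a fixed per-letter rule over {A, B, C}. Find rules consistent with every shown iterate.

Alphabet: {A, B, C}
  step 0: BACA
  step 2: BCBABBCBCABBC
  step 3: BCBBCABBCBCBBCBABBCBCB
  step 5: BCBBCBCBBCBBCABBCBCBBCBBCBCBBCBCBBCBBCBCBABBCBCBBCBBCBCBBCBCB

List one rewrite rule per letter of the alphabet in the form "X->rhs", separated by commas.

A->AB, B->BC, C->B

  step 2 ⇒ step 3: BCBABBCBCABBC ⇒ BC·B·BC·AB·BC·BC·B·BC·B·AB·BC·BC·B
    A ↦ AB
    B ↦ BC
    C ↦ B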